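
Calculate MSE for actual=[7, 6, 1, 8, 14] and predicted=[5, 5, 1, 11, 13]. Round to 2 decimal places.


Differences: [2, 1, 0, -3, 1]
Squared errors: [4, 1, 0, 9, 1]
Sum of squared errors = 15
MSE = 15 / 5 = 3.00

3.00


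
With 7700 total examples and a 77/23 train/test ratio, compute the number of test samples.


Train samples = 7700 * 77% = 5929
Test samples = 7700 - 5929
= 1771

1771


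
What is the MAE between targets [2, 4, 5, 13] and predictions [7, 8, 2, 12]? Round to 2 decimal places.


Absolute errors: [5, 4, 3, 1]
Sum of absolute errors = 13
MAE = 13 / 4 = 3.25

3.25


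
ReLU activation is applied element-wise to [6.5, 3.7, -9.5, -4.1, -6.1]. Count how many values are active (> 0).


ReLU(x) = max(0, x) for each element:
ReLU(6.5) = 6.5
ReLU(3.7) = 3.7
ReLU(-9.5) = 0
ReLU(-4.1) = 0
ReLU(-6.1) = 0
Active neurons (>0): 2

2


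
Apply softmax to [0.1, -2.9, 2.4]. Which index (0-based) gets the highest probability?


Softmax is a monotonic transformation, so it preserves the argmax.
We need to find the index of the maximum logit.
Index 0: 0.1
Index 1: -2.9
Index 2: 2.4
Maximum logit = 2.4 at index 2

2


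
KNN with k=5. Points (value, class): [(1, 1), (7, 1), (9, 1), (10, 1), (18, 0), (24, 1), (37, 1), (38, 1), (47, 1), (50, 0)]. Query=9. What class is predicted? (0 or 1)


Distances from query 9:
Point 9 (class 1): distance = 0
Point 10 (class 1): distance = 1
Point 7 (class 1): distance = 2
Point 1 (class 1): distance = 8
Point 18 (class 0): distance = 9
K=5 nearest neighbors: classes = [1, 1, 1, 1, 0]
Votes for class 1: 4 / 5
Majority vote => class 1

1


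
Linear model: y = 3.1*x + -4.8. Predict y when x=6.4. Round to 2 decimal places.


y = 3.1 * 6.4 + (-4.8)
= 19.84 + (-4.8)
= 15.04

15.04


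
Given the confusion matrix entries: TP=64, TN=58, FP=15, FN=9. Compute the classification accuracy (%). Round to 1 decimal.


Accuracy = (TP + TN) / (TP + TN + FP + FN) * 100
= (64 + 58) / (64 + 58 + 15 + 9)
= 122 / 146
= 0.8356
= 83.6%

83.6


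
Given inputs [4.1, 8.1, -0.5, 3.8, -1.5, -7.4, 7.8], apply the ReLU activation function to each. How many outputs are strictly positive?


ReLU(x) = max(0, x) for each element:
ReLU(4.1) = 4.1
ReLU(8.1) = 8.1
ReLU(-0.5) = 0
ReLU(3.8) = 3.8
ReLU(-1.5) = 0
ReLU(-7.4) = 0
ReLU(7.8) = 7.8
Active neurons (>0): 4

4


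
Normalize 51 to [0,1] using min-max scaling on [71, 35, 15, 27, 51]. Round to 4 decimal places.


Min = 15, Max = 71
Range = 71 - 15 = 56
Scaled = (x - min) / (max - min)
= (51 - 15) / 56
= 36 / 56
= 0.6429

0.6429


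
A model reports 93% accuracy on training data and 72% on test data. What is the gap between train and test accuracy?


Gap = train_accuracy - test_accuracy
= 93 - 72
= 21%
This large gap strongly indicates overfitting.

21


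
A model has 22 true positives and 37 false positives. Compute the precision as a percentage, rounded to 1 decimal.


Precision = TP / (TP + FP) * 100
= 22 / (22 + 37)
= 22 / 59
= 0.3729
= 37.3%

37.3


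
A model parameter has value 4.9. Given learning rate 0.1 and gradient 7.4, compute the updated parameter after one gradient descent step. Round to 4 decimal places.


w_new = w_old - lr * gradient
= 4.9 - 0.1 * 7.4
= 4.9 - (0.74)
= 4.1600

4.1600


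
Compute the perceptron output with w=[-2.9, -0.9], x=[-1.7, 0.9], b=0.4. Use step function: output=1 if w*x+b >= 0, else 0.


z = w . x + b
= -2.9*-1.7 + -0.9*0.9 + 0.4
= 4.93 + -0.81 + 0.4
= 4.12 + 0.4
= 4.52
Since z = 4.52 >= 0, output = 1

1


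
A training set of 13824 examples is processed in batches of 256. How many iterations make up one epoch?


Iterations per epoch = dataset_size / batch_size
= 13824 / 256
= 54

54


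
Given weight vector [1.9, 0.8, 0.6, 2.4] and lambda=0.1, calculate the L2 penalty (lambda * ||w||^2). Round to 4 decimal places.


Squaring each weight:
1.9^2 = 3.61
0.8^2 = 0.64
0.6^2 = 0.36
2.4^2 = 5.76
Sum of squares = 10.37
Penalty = 0.1 * 10.37 = 1.0370

1.0370


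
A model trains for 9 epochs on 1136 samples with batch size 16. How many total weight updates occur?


Iterations per epoch = 1136 / 16 = 71
Total updates = iterations_per_epoch * epochs
= 71 * 9
= 639

639


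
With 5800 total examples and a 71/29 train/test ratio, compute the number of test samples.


Train samples = 5800 * 71% = 4118
Test samples = 5800 - 4118
= 1682

1682


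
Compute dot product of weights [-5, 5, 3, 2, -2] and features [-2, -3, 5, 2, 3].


Element-wise products:
-5 * -2 = 10
5 * -3 = -15
3 * 5 = 15
2 * 2 = 4
-2 * 3 = -6
Sum = 10 + -15 + 15 + 4 + -6
= 8

8


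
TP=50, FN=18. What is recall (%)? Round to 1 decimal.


Recall = TP / (TP + FN) * 100
= 50 / (50 + 18)
= 50 / 68
= 0.7353
= 73.5%

73.5


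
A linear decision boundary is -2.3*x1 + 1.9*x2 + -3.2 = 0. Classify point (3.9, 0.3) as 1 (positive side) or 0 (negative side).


Compute -2.3 * 3.9 + 1.9 * 0.3 + -3.2
= -8.97 + 0.57 + -3.2
= -11.6
Since -11.6 < 0, the point is on the negative side.

0


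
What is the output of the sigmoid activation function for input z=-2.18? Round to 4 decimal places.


sigmoid(z) = 1 / (1 + exp(-z))
exp(-(-2.18)) = exp(2.18) = 8.8463
1 + 8.8463 = 9.8463
1 / 9.8463 = 0.1016

0.1016


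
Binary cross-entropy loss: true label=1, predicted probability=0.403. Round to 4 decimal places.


For y=1: Loss = -log(p)
= -log(0.403)
= -(-0.9088)
= 0.9088

0.9088


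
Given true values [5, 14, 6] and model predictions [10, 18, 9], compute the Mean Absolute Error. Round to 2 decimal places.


Absolute errors: [5, 4, 3]
Sum of absolute errors = 12
MAE = 12 / 3 = 4.00

4.00


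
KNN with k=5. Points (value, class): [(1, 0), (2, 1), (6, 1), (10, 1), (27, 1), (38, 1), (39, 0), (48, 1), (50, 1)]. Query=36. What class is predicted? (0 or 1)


Distances from query 36:
Point 38 (class 1): distance = 2
Point 39 (class 0): distance = 3
Point 27 (class 1): distance = 9
Point 48 (class 1): distance = 12
Point 50 (class 1): distance = 14
K=5 nearest neighbors: classes = [1, 0, 1, 1, 1]
Votes for class 1: 4 / 5
Majority vote => class 1

1


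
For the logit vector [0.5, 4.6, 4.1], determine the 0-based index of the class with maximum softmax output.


Softmax is a monotonic transformation, so it preserves the argmax.
We need to find the index of the maximum logit.
Index 0: 0.5
Index 1: 4.6
Index 2: 4.1
Maximum logit = 4.6 at index 1

1


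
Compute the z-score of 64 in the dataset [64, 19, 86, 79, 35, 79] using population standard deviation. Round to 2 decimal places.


Mean = (64 + 19 + 86 + 79 + 35 + 79) / 6 = 60.3333
Variance = sum((x_i - mean)^2) / n = 619.8889
Std = sqrt(619.8889) = 24.8976
Z = (x - mean) / std
= (64 - 60.3333) / 24.8976
= 3.6667 / 24.8976
= 0.15

0.15


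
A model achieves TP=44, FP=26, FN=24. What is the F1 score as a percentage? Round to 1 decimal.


Precision = TP / (TP + FP) = 44 / 70 = 0.6286
Recall = TP / (TP + FN) = 44 / 68 = 0.6471
F1 = 2 * P * R / (P + R)
= 2 * 0.6286 * 0.6471 / (0.6286 + 0.6471)
= 0.8134 / 1.2756
= 0.6377
As percentage: 63.8%

63.8


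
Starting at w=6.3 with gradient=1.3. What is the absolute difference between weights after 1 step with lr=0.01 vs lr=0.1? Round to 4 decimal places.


With lr=0.01: w_new = 6.3 - 0.01 * 1.3 = 6.287
With lr=0.1: w_new = 6.3 - 0.1 * 1.3 = 6.17
Absolute difference = |6.287 - 6.17|
= 0.1170

0.1170


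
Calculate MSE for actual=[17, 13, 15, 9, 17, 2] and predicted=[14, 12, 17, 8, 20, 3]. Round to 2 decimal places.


Differences: [3, 1, -2, 1, -3, -1]
Squared errors: [9, 1, 4, 1, 9, 1]
Sum of squared errors = 25
MSE = 25 / 6 = 4.17

4.17


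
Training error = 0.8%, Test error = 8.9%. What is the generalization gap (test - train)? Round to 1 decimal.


Generalization gap = test_error - train_error
= 8.9 - 0.8
= 8.1%
A moderate gap.

8.1


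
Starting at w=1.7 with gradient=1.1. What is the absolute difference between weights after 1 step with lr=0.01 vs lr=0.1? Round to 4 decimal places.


With lr=0.01: w_new = 1.7 - 0.01 * 1.1 = 1.689
With lr=0.1: w_new = 1.7 - 0.1 * 1.1 = 1.59
Absolute difference = |1.689 - 1.59|
= 0.0990

0.0990


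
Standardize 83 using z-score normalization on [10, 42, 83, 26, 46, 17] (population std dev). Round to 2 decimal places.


Mean = (10 + 42 + 83 + 26 + 46 + 17) / 6 = 37.3333
Variance = sum((x_i - mean)^2) / n = 578.5556
Std = sqrt(578.5556) = 24.0532
Z = (x - mean) / std
= (83 - 37.3333) / 24.0532
= 45.6667 / 24.0532
= 1.90

1.90


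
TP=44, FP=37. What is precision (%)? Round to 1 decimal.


Precision = TP / (TP + FP) * 100
= 44 / (44 + 37)
= 44 / 81
= 0.5432
= 54.3%

54.3


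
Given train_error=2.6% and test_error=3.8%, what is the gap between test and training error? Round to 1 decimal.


Generalization gap = test_error - train_error
= 3.8 - 2.6
= 1.2%
A small gap suggests good generalization.

1.2


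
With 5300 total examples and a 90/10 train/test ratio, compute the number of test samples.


Train samples = 5300 * 90% = 4770
Test samples = 5300 - 4770
= 530

530


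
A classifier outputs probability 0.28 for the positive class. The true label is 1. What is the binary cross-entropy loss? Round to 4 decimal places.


For y=1: Loss = -log(p)
= -log(0.28)
= -(-1.273)
= 1.2730

1.2730


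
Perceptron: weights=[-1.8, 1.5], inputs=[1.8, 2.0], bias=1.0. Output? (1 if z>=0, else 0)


z = w . x + b
= -1.8*1.8 + 1.5*2.0 + 1.0
= -3.24 + 3.0 + 1.0
= -0.24 + 1.0
= 0.76
Since z = 0.76 >= 0, output = 1

1


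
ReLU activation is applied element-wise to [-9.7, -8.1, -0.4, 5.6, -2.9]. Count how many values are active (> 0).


ReLU(x) = max(0, x) for each element:
ReLU(-9.7) = 0
ReLU(-8.1) = 0
ReLU(-0.4) = 0
ReLU(5.6) = 5.6
ReLU(-2.9) = 0
Active neurons (>0): 1

1


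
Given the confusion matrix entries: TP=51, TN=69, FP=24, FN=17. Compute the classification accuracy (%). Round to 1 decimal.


Accuracy = (TP + TN) / (TP + TN + FP + FN) * 100
= (51 + 69) / (51 + 69 + 24 + 17)
= 120 / 161
= 0.7453
= 74.5%

74.5


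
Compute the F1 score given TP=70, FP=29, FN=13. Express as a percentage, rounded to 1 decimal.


Precision = TP / (TP + FP) = 70 / 99 = 0.7071
Recall = TP / (TP + FN) = 70 / 83 = 0.8434
F1 = 2 * P * R / (P + R)
= 2 * 0.7071 * 0.8434 / (0.7071 + 0.8434)
= 1.1926 / 1.5504
= 0.7692
As percentage: 76.9%

76.9


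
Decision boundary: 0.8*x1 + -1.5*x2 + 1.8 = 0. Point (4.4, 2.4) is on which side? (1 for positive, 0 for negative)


Compute 0.8 * 4.4 + -1.5 * 2.4 + 1.8
= 3.52 + -3.6 + 1.8
= 1.72
Since 1.72 >= 0, the point is on the positive side.

1


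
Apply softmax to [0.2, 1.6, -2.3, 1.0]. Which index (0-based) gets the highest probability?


Softmax is a monotonic transformation, so it preserves the argmax.
We need to find the index of the maximum logit.
Index 0: 0.2
Index 1: 1.6
Index 2: -2.3
Index 3: 1.0
Maximum logit = 1.6 at index 1

1


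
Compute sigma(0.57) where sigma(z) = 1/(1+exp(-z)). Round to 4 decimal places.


sigmoid(z) = 1 / (1 + exp(-z))
exp(-(0.57)) = exp(-0.57) = 0.5655
1 + 0.5655 = 1.5655
1 / 1.5655 = 0.6388

0.6388


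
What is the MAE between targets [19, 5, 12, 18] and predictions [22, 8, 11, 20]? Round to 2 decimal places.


Absolute errors: [3, 3, 1, 2]
Sum of absolute errors = 9
MAE = 9 / 4 = 2.25

2.25


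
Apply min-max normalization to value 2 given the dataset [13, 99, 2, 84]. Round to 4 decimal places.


Min = 2, Max = 99
Range = 99 - 2 = 97
Scaled = (x - min) / (max - min)
= (2 - 2) / 97
= 0 / 97
= 0.0000

0.0000


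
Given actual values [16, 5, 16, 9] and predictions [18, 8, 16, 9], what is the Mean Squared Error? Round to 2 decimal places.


Differences: [-2, -3, 0, 0]
Squared errors: [4, 9, 0, 0]
Sum of squared errors = 13
MSE = 13 / 4 = 3.25

3.25


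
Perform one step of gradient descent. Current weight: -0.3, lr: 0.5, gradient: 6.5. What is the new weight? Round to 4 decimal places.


w_new = w_old - lr * gradient
= -0.3 - 0.5 * 6.5
= -0.3 - (3.25)
= -3.5500

-3.5500


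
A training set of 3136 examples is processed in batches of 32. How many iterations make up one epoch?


Iterations per epoch = dataset_size / batch_size
= 3136 / 32
= 98

98


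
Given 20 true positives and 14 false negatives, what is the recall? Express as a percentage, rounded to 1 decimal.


Recall = TP / (TP + FN) * 100
= 20 / (20 + 14)
= 20 / 34
= 0.5882
= 58.8%

58.8


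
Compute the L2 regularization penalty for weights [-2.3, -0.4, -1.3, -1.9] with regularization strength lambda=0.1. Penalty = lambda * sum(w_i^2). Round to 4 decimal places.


Squaring each weight:
(-2.3)^2 = 5.29
(-0.4)^2 = 0.16
(-1.3)^2 = 1.69
(-1.9)^2 = 3.61
Sum of squares = 10.75
Penalty = 0.1 * 10.75 = 1.0750

1.0750


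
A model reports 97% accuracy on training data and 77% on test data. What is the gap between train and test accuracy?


Gap = train_accuracy - test_accuracy
= 97 - 77
= 20%
This gap suggests the model is overfitting.

20


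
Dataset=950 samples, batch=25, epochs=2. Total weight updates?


Iterations per epoch = 950 / 25 = 38
Total updates = iterations_per_epoch * epochs
= 38 * 2
= 76

76


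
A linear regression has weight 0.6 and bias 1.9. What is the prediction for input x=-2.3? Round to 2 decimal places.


y = 0.6 * -2.3 + (1.9)
= -1.38 + (1.9)
= 0.52

0.52


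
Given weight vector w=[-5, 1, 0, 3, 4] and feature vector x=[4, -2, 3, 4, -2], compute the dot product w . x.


Element-wise products:
-5 * 4 = -20
1 * -2 = -2
0 * 3 = 0
3 * 4 = 12
4 * -2 = -8
Sum = -20 + -2 + 0 + 12 + -8
= -18

-18


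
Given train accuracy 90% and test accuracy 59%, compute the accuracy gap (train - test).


Gap = train_accuracy - test_accuracy
= 90 - 59
= 31%
This large gap strongly indicates overfitting.

31


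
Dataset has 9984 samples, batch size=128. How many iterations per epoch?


Iterations per epoch = dataset_size / batch_size
= 9984 / 128
= 78

78


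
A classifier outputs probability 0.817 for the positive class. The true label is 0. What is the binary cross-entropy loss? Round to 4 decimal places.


For y=0: Loss = -log(1-p)
= -log(1 - 0.817)
= -log(0.183)
= -(-1.6983)
= 1.6983

1.6983


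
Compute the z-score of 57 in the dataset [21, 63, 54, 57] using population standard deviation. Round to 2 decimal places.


Mean = (21 + 63 + 54 + 57) / 4 = 48.75
Variance = sum((x_i - mean)^2) / n = 267.1875
Std = sqrt(267.1875) = 16.3459
Z = (x - mean) / std
= (57 - 48.75) / 16.3459
= 8.25 / 16.3459
= 0.50

0.50


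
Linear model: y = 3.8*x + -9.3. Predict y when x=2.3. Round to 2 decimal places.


y = 3.8 * 2.3 + (-9.3)
= 8.74 + (-9.3)
= -0.56

-0.56


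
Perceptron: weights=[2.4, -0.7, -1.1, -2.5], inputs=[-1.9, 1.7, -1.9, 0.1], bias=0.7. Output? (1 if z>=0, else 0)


z = w . x + b
= 2.4*-1.9 + -0.7*1.7 + -1.1*-1.9 + -2.5*0.1 + 0.7
= -4.56 + -1.19 + 2.09 + -0.25 + 0.7
= -3.91 + 0.7
= -3.21
Since z = -3.21 < 0, output = 0

0


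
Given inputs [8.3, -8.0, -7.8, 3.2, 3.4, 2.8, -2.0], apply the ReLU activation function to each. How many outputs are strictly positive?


ReLU(x) = max(0, x) for each element:
ReLU(8.3) = 8.3
ReLU(-8.0) = 0
ReLU(-7.8) = 0
ReLU(3.2) = 3.2
ReLU(3.4) = 3.4
ReLU(2.8) = 2.8
ReLU(-2.0) = 0
Active neurons (>0): 4

4


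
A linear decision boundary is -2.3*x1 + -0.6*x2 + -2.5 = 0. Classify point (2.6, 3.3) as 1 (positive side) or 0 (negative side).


Compute -2.3 * 2.6 + -0.6 * 3.3 + -2.5
= -5.98 + -1.98 + -2.5
= -10.46
Since -10.46 < 0, the point is on the negative side.

0


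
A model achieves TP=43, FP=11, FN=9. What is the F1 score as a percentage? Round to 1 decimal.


Precision = TP / (TP + FP) = 43 / 54 = 0.7963
Recall = TP / (TP + FN) = 43 / 52 = 0.8269
F1 = 2 * P * R / (P + R)
= 2 * 0.7963 * 0.8269 / (0.7963 + 0.8269)
= 1.317 / 1.6232
= 0.8113
As percentage: 81.1%

81.1


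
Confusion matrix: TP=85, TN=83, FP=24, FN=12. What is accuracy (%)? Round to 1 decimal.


Accuracy = (TP + TN) / (TP + TN + FP + FN) * 100
= (85 + 83) / (85 + 83 + 24 + 12)
= 168 / 204
= 0.8235
= 82.4%

82.4


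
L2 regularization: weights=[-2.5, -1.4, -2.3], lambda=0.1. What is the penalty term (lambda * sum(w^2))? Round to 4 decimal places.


Squaring each weight:
(-2.5)^2 = 6.25
(-1.4)^2 = 1.96
(-2.3)^2 = 5.29
Sum of squares = 13.5
Penalty = 0.1 * 13.5 = 1.3500

1.3500


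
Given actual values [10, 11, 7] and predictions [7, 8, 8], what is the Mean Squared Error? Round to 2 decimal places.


Differences: [3, 3, -1]
Squared errors: [9, 9, 1]
Sum of squared errors = 19
MSE = 19 / 3 = 6.33

6.33


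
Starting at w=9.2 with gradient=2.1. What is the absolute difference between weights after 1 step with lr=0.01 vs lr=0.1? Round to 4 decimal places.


With lr=0.01: w_new = 9.2 - 0.01 * 2.1 = 9.179
With lr=0.1: w_new = 9.2 - 0.1 * 2.1 = 8.99
Absolute difference = |9.179 - 8.99|
= 0.1890

0.1890


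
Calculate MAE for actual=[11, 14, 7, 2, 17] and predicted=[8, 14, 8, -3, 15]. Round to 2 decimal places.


Absolute errors: [3, 0, 1, 5, 2]
Sum of absolute errors = 11
MAE = 11 / 5 = 2.20

2.20


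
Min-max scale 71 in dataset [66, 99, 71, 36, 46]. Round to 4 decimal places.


Min = 36, Max = 99
Range = 99 - 36 = 63
Scaled = (x - min) / (max - min)
= (71 - 36) / 63
= 35 / 63
= 0.5556

0.5556


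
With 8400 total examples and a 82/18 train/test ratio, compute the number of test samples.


Train samples = 8400 * 82% = 6888
Test samples = 8400 - 6888
= 1512

1512


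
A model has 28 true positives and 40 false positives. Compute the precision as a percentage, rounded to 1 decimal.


Precision = TP / (TP + FP) * 100
= 28 / (28 + 40)
= 28 / 68
= 0.4118
= 41.2%

41.2


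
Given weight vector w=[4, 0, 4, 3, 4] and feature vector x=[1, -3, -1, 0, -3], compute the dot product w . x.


Element-wise products:
4 * 1 = 4
0 * -3 = 0
4 * -1 = -4
3 * 0 = 0
4 * -3 = -12
Sum = 4 + 0 + -4 + 0 + -12
= -12

-12


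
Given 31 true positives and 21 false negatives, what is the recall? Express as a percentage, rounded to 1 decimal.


Recall = TP / (TP + FN) * 100
= 31 / (31 + 21)
= 31 / 52
= 0.5962
= 59.6%

59.6


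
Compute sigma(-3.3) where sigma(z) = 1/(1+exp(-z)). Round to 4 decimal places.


sigmoid(z) = 1 / (1 + exp(-z))
exp(-(-3.3)) = exp(3.3) = 27.1126
1 + 27.1126 = 28.1126
1 / 28.1126 = 0.0356

0.0356


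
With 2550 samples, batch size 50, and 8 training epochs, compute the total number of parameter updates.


Iterations per epoch = 2550 / 50 = 51
Total updates = iterations_per_epoch * epochs
= 51 * 8
= 408

408


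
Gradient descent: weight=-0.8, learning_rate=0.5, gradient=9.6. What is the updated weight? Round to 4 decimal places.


w_new = w_old - lr * gradient
= -0.8 - 0.5 * 9.6
= -0.8 - (4.8)
= -5.6000

-5.6000


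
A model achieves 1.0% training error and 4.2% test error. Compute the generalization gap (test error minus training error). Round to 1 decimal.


Generalization gap = test_error - train_error
= 4.2 - 1.0
= 3.2%
A moderate gap.

3.2


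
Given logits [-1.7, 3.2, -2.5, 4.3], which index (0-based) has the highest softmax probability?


Softmax is a monotonic transformation, so it preserves the argmax.
We need to find the index of the maximum logit.
Index 0: -1.7
Index 1: 3.2
Index 2: -2.5
Index 3: 4.3
Maximum logit = 4.3 at index 3

3


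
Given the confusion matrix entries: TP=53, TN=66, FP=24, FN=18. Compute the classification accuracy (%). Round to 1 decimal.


Accuracy = (TP + TN) / (TP + TN + FP + FN) * 100
= (53 + 66) / (53 + 66 + 24 + 18)
= 119 / 161
= 0.7391
= 73.9%

73.9


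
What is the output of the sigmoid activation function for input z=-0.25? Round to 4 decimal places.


sigmoid(z) = 1 / (1 + exp(-z))
exp(-(-0.25)) = exp(0.25) = 1.284
1 + 1.284 = 2.284
1 / 2.284 = 0.4378

0.4378


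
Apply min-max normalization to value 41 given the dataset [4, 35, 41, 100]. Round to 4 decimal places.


Min = 4, Max = 100
Range = 100 - 4 = 96
Scaled = (x - min) / (max - min)
= (41 - 4) / 96
= 37 / 96
= 0.3854

0.3854


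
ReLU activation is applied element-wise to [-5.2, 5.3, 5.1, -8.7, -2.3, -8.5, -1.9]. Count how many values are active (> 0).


ReLU(x) = max(0, x) for each element:
ReLU(-5.2) = 0
ReLU(5.3) = 5.3
ReLU(5.1) = 5.1
ReLU(-8.7) = 0
ReLU(-2.3) = 0
ReLU(-8.5) = 0
ReLU(-1.9) = 0
Active neurons (>0): 2

2


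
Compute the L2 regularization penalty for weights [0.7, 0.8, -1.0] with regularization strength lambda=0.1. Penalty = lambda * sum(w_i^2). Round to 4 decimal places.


Squaring each weight:
0.7^2 = 0.49
0.8^2 = 0.64
(-1.0)^2 = 1.0
Sum of squares = 2.13
Penalty = 0.1 * 2.13 = 0.2130

0.2130


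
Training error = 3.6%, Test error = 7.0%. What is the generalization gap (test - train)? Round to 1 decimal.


Generalization gap = test_error - train_error
= 7.0 - 3.6
= 3.4%
A moderate gap.

3.4


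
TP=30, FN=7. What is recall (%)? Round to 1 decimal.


Recall = TP / (TP + FN) * 100
= 30 / (30 + 7)
= 30 / 37
= 0.8108
= 81.1%

81.1


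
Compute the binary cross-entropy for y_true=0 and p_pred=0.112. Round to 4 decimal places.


For y=0: Loss = -log(1-p)
= -log(1 - 0.112)
= -log(0.888)
= -(-0.1188)
= 0.1188

0.1188


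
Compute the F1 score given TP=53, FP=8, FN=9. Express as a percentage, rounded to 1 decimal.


Precision = TP / (TP + FP) = 53 / 61 = 0.8689
Recall = TP / (TP + FN) = 53 / 62 = 0.8548
F1 = 2 * P * R / (P + R)
= 2 * 0.8689 * 0.8548 / (0.8689 + 0.8548)
= 1.4855 / 1.7237
= 0.8618
As percentage: 86.2%

86.2


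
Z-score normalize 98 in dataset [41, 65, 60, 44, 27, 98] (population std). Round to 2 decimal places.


Mean = (41 + 65 + 60 + 44 + 27 + 98) / 6 = 55.8333
Variance = sum((x_i - mean)^2) / n = 511.8056
Std = sqrt(511.8056) = 22.6231
Z = (x - mean) / std
= (98 - 55.8333) / 22.6231
= 42.1667 / 22.6231
= 1.86

1.86


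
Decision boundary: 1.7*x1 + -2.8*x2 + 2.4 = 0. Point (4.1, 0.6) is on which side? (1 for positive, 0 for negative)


Compute 1.7 * 4.1 + -2.8 * 0.6 + 2.4
= 6.97 + -1.68 + 2.4
= 7.69
Since 7.69 >= 0, the point is on the positive side.

1


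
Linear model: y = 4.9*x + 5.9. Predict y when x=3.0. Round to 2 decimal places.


y = 4.9 * 3.0 + (5.9)
= 14.7 + (5.9)
= 20.60

20.60


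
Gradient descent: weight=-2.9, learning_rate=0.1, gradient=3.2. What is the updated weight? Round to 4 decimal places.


w_new = w_old - lr * gradient
= -2.9 - 0.1 * 3.2
= -2.9 - (0.32)
= -3.2200

-3.2200


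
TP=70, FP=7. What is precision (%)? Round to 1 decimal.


Precision = TP / (TP + FP) * 100
= 70 / (70 + 7)
= 70 / 77
= 0.9091
= 90.9%

90.9


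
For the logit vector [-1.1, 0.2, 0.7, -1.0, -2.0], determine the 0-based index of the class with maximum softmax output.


Softmax is a monotonic transformation, so it preserves the argmax.
We need to find the index of the maximum logit.
Index 0: -1.1
Index 1: 0.2
Index 2: 0.7
Index 3: -1.0
Index 4: -2.0
Maximum logit = 0.7 at index 2

2


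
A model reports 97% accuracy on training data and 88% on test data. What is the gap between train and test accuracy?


Gap = train_accuracy - test_accuracy
= 97 - 88
= 9%
This moderate gap may indicate mild overfitting.

9


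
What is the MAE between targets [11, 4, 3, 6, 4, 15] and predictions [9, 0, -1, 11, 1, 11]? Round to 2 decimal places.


Absolute errors: [2, 4, 4, 5, 3, 4]
Sum of absolute errors = 22
MAE = 22 / 6 = 3.67

3.67


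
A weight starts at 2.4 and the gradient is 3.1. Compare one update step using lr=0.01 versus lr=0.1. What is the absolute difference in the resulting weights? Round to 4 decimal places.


With lr=0.01: w_new = 2.4 - 0.01 * 3.1 = 2.369
With lr=0.1: w_new = 2.4 - 0.1 * 3.1 = 2.09
Absolute difference = |2.369 - 2.09|
= 0.2790

0.2790


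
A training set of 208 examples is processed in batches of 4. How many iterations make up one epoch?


Iterations per epoch = dataset_size / batch_size
= 208 / 4
= 52

52


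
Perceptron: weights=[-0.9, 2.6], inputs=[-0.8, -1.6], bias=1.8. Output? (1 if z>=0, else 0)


z = w . x + b
= -0.9*-0.8 + 2.6*-1.6 + 1.8
= 0.72 + -4.16 + 1.8
= -3.44 + 1.8
= -1.64
Since z = -1.64 < 0, output = 0

0


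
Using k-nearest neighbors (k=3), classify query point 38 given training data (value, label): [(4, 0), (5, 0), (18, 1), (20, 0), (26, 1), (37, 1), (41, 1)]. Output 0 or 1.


Distances from query 38:
Point 37 (class 1): distance = 1
Point 41 (class 1): distance = 3
Point 26 (class 1): distance = 12
K=3 nearest neighbors: classes = [1, 1, 1]
Votes for class 1: 3 / 3
Majority vote => class 1

1


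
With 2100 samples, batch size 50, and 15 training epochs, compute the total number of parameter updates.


Iterations per epoch = 2100 / 50 = 42
Total updates = iterations_per_epoch * epochs
= 42 * 15
= 630

630


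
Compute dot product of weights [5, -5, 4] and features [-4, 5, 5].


Element-wise products:
5 * -4 = -20
-5 * 5 = -25
4 * 5 = 20
Sum = -20 + -25 + 20
= -25

-25


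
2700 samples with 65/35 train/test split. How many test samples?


Train samples = 2700 * 65% = 1755
Test samples = 2700 - 1755
= 945

945


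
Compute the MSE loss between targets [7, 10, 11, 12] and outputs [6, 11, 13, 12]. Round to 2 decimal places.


Differences: [1, -1, -2, 0]
Squared errors: [1, 1, 4, 0]
Sum of squared errors = 6
MSE = 6 / 4 = 1.50

1.50


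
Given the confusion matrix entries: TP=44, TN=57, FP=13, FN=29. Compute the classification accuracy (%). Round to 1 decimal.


Accuracy = (TP + TN) / (TP + TN + FP + FN) * 100
= (44 + 57) / (44 + 57 + 13 + 29)
= 101 / 143
= 0.7063
= 70.6%

70.6


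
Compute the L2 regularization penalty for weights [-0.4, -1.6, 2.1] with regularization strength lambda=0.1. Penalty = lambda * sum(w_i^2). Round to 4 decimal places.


Squaring each weight:
(-0.4)^2 = 0.16
(-1.6)^2 = 2.56
2.1^2 = 4.41
Sum of squares = 7.13
Penalty = 0.1 * 7.13 = 0.7130

0.7130


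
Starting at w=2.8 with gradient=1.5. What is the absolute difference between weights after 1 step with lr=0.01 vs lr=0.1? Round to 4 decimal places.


With lr=0.01: w_new = 2.8 - 0.01 * 1.5 = 2.785
With lr=0.1: w_new = 2.8 - 0.1 * 1.5 = 2.65
Absolute difference = |2.785 - 2.65|
= 0.1350

0.1350


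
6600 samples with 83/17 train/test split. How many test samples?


Train samples = 6600 * 83% = 5478
Test samples = 6600 - 5478
= 1122

1122


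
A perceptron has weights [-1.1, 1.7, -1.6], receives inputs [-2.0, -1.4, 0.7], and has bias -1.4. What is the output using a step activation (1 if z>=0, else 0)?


z = w . x + b
= -1.1*-2.0 + 1.7*-1.4 + -1.6*0.7 + -1.4
= 2.2 + -2.38 + -1.12 + -1.4
= -1.3 + -1.4
= -2.7
Since z = -2.7 < 0, output = 0

0


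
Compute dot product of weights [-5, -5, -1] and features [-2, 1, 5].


Element-wise products:
-5 * -2 = 10
-5 * 1 = -5
-1 * 5 = -5
Sum = 10 + -5 + -5
= 0

0


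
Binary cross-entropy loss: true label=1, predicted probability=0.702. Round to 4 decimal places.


For y=1: Loss = -log(p)
= -log(0.702)
= -(-0.3538)
= 0.3538

0.3538


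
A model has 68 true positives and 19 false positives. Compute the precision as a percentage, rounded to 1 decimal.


Precision = TP / (TP + FP) * 100
= 68 / (68 + 19)
= 68 / 87
= 0.7816
= 78.2%

78.2


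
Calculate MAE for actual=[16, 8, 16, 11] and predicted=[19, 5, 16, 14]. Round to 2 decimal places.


Absolute errors: [3, 3, 0, 3]
Sum of absolute errors = 9
MAE = 9 / 4 = 2.25

2.25


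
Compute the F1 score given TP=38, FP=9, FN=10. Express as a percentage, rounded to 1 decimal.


Precision = TP / (TP + FP) = 38 / 47 = 0.8085
Recall = TP / (TP + FN) = 38 / 48 = 0.7917
F1 = 2 * P * R / (P + R)
= 2 * 0.8085 * 0.7917 / (0.8085 + 0.7917)
= 1.2801 / 1.6002
= 0.8
As percentage: 80.0%

80.0


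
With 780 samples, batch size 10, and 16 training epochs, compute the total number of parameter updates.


Iterations per epoch = 780 / 10 = 78
Total updates = iterations_per_epoch * epochs
= 78 * 16
= 1248

1248


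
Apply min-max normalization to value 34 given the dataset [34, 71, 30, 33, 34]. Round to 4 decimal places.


Min = 30, Max = 71
Range = 71 - 30 = 41
Scaled = (x - min) / (max - min)
= (34 - 30) / 41
= 4 / 41
= 0.0976

0.0976


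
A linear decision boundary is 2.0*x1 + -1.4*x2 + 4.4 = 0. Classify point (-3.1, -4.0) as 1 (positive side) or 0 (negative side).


Compute 2.0 * -3.1 + -1.4 * -4.0 + 4.4
= -6.2 + 5.6 + 4.4
= 3.8
Since 3.8 >= 0, the point is on the positive side.

1


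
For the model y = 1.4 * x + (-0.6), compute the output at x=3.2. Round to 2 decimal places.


y = 1.4 * 3.2 + (-0.6)
= 4.48 + (-0.6)
= 3.88

3.88


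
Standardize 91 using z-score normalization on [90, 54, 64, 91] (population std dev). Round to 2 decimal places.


Mean = (90 + 54 + 64 + 91) / 4 = 74.75
Variance = sum((x_i - mean)^2) / n = 260.6875
Std = sqrt(260.6875) = 16.1458
Z = (x - mean) / std
= (91 - 74.75) / 16.1458
= 16.25 / 16.1458
= 1.01

1.01


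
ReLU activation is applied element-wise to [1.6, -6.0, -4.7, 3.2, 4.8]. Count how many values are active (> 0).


ReLU(x) = max(0, x) for each element:
ReLU(1.6) = 1.6
ReLU(-6.0) = 0
ReLU(-4.7) = 0
ReLU(3.2) = 3.2
ReLU(4.8) = 4.8
Active neurons (>0): 3

3


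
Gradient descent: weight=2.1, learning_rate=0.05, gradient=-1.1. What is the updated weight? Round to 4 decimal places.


w_new = w_old - lr * gradient
= 2.1 - 0.05 * -1.1
= 2.1 - (-0.055)
= 2.1550

2.1550


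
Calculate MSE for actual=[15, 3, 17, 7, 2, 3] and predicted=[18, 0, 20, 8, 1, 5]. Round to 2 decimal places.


Differences: [-3, 3, -3, -1, 1, -2]
Squared errors: [9, 9, 9, 1, 1, 4]
Sum of squared errors = 33
MSE = 33 / 6 = 5.50

5.50


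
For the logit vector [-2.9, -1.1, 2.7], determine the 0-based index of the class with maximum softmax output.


Softmax is a monotonic transformation, so it preserves the argmax.
We need to find the index of the maximum logit.
Index 0: -2.9
Index 1: -1.1
Index 2: 2.7
Maximum logit = 2.7 at index 2

2


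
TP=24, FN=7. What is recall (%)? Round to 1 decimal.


Recall = TP / (TP + FN) * 100
= 24 / (24 + 7)
= 24 / 31
= 0.7742
= 77.4%

77.4


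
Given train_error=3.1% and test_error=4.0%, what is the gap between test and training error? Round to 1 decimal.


Generalization gap = test_error - train_error
= 4.0 - 3.1
= 0.9%
A small gap suggests good generalization.

0.9


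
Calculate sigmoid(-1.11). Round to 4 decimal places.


sigmoid(z) = 1 / (1 + exp(-z))
exp(-(-1.11)) = exp(1.11) = 3.0344
1 + 3.0344 = 4.0344
1 / 4.0344 = 0.2479

0.2479


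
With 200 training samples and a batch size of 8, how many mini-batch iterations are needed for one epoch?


Iterations per epoch = dataset_size / batch_size
= 200 / 8
= 25

25


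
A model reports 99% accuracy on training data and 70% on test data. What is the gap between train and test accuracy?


Gap = train_accuracy - test_accuracy
= 99 - 70
= 29%
This large gap strongly indicates overfitting.

29


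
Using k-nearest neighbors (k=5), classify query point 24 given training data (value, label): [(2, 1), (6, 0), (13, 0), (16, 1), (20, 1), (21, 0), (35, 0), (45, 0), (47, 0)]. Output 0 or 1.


Distances from query 24:
Point 21 (class 0): distance = 3
Point 20 (class 1): distance = 4
Point 16 (class 1): distance = 8
Point 13 (class 0): distance = 11
Point 35 (class 0): distance = 11
K=5 nearest neighbors: classes = [0, 1, 1, 0, 0]
Votes for class 1: 2 / 5
Majority vote => class 0

0


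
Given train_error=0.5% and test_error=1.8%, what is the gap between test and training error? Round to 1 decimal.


Generalization gap = test_error - train_error
= 1.8 - 0.5
= 1.3%
A small gap suggests good generalization.

1.3


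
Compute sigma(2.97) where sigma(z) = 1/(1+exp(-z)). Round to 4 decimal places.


sigmoid(z) = 1 / (1 + exp(-z))
exp(-(2.97)) = exp(-2.97) = 0.0513
1 + 0.0513 = 1.0513
1 / 1.0513 = 0.9512

0.9512


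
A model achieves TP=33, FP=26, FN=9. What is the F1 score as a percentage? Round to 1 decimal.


Precision = TP / (TP + FP) = 33 / 59 = 0.5593
Recall = TP / (TP + FN) = 33 / 42 = 0.7857
F1 = 2 * P * R / (P + R)
= 2 * 0.5593 * 0.7857 / (0.5593 + 0.7857)
= 0.8789 / 1.345
= 0.6535
As percentage: 65.3%

65.3


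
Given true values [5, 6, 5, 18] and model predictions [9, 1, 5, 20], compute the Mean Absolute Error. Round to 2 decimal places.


Absolute errors: [4, 5, 0, 2]
Sum of absolute errors = 11
MAE = 11 / 4 = 2.75

2.75


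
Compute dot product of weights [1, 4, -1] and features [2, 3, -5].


Element-wise products:
1 * 2 = 2
4 * 3 = 12
-1 * -5 = 5
Sum = 2 + 12 + 5
= 19

19


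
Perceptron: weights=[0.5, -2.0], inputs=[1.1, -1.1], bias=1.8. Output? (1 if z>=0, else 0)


z = w . x + b
= 0.5*1.1 + -2.0*-1.1 + 1.8
= 0.55 + 2.2 + 1.8
= 2.75 + 1.8
= 4.55
Since z = 4.55 >= 0, output = 1

1


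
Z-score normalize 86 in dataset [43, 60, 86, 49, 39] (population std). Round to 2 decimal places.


Mean = (43 + 60 + 86 + 49 + 39) / 5 = 55.4
Variance = sum((x_i - mean)^2) / n = 284.24
Std = sqrt(284.24) = 16.8594
Z = (x - mean) / std
= (86 - 55.4) / 16.8594
= 30.6 / 16.8594
= 1.82

1.82


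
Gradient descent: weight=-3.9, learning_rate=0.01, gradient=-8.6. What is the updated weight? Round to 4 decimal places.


w_new = w_old - lr * gradient
= -3.9 - 0.01 * -8.6
= -3.9 - (-0.086)
= -3.8140

-3.8140


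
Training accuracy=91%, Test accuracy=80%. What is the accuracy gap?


Gap = train_accuracy - test_accuracy
= 91 - 80
= 11%
This gap suggests the model is overfitting.

11


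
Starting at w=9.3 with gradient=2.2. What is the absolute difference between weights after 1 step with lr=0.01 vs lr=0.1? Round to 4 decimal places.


With lr=0.01: w_new = 9.3 - 0.01 * 2.2 = 9.278
With lr=0.1: w_new = 9.3 - 0.1 * 2.2 = 9.08
Absolute difference = |9.278 - 9.08|
= 0.1980

0.1980


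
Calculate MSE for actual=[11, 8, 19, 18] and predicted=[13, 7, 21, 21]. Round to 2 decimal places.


Differences: [-2, 1, -2, -3]
Squared errors: [4, 1, 4, 9]
Sum of squared errors = 18
MSE = 18 / 4 = 4.50

4.50


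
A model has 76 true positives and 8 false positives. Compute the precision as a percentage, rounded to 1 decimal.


Precision = TP / (TP + FP) * 100
= 76 / (76 + 8)
= 76 / 84
= 0.9048
= 90.5%

90.5


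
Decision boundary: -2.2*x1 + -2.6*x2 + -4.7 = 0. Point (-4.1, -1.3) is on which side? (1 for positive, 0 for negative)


Compute -2.2 * -4.1 + -2.6 * -1.3 + -4.7
= 9.02 + 3.38 + -4.7
= 7.7
Since 7.7 >= 0, the point is on the positive side.

1


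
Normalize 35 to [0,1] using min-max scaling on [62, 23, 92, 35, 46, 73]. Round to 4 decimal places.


Min = 23, Max = 92
Range = 92 - 23 = 69
Scaled = (x - min) / (max - min)
= (35 - 23) / 69
= 12 / 69
= 0.1739

0.1739


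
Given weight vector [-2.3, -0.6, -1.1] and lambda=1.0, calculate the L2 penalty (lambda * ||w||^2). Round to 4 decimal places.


Squaring each weight:
(-2.3)^2 = 5.29
(-0.6)^2 = 0.36
(-1.1)^2 = 1.21
Sum of squares = 6.86
Penalty = 1.0 * 6.86 = 6.8600

6.8600


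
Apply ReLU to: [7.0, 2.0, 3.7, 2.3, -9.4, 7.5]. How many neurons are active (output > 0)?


ReLU(x) = max(0, x) for each element:
ReLU(7.0) = 7.0
ReLU(2.0) = 2.0
ReLU(3.7) = 3.7
ReLU(2.3) = 2.3
ReLU(-9.4) = 0
ReLU(7.5) = 7.5
Active neurons (>0): 5

5


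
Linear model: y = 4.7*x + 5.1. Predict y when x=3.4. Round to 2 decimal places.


y = 4.7 * 3.4 + (5.1)
= 15.98 + (5.1)
= 21.08

21.08


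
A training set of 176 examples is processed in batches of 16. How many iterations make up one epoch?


Iterations per epoch = dataset_size / batch_size
= 176 / 16
= 11

11


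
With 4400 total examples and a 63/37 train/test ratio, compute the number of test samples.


Train samples = 4400 * 63% = 2772
Test samples = 4400 - 2772
= 1628

1628


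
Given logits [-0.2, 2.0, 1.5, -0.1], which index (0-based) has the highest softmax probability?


Softmax is a monotonic transformation, so it preserves the argmax.
We need to find the index of the maximum logit.
Index 0: -0.2
Index 1: 2.0
Index 2: 1.5
Index 3: -0.1
Maximum logit = 2.0 at index 1

1


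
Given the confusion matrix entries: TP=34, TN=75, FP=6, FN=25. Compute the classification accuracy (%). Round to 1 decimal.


Accuracy = (TP + TN) / (TP + TN + FP + FN) * 100
= (34 + 75) / (34 + 75 + 6 + 25)
= 109 / 140
= 0.7786
= 77.9%

77.9


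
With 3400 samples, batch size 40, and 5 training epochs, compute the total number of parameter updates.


Iterations per epoch = 3400 / 40 = 85
Total updates = iterations_per_epoch * epochs
= 85 * 5
= 425

425


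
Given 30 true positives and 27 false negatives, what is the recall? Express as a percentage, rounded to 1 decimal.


Recall = TP / (TP + FN) * 100
= 30 / (30 + 27)
= 30 / 57
= 0.5263
= 52.6%

52.6


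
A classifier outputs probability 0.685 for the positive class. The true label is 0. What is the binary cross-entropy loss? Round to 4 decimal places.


For y=0: Loss = -log(1-p)
= -log(1 - 0.685)
= -log(0.315)
= -(-1.1552)
= 1.1552

1.1552


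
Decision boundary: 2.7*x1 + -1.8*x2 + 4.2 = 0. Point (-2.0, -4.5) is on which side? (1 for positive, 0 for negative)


Compute 2.7 * -2.0 + -1.8 * -4.5 + 4.2
= -5.4 + 8.1 + 4.2
= 6.9
Since 6.9 >= 0, the point is on the positive side.

1


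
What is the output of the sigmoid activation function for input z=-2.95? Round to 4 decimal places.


sigmoid(z) = 1 / (1 + exp(-z))
exp(-(-2.95)) = exp(2.95) = 19.106
1 + 19.106 = 20.106
1 / 20.106 = 0.0497

0.0497


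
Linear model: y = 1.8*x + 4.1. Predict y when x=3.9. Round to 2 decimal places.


y = 1.8 * 3.9 + (4.1)
= 7.02 + (4.1)
= 11.12

11.12


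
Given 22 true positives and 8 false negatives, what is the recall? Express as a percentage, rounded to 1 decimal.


Recall = TP / (TP + FN) * 100
= 22 / (22 + 8)
= 22 / 30
= 0.7333
= 73.3%

73.3


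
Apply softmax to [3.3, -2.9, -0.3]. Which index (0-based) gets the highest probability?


Softmax is a monotonic transformation, so it preserves the argmax.
We need to find the index of the maximum logit.
Index 0: 3.3
Index 1: -2.9
Index 2: -0.3
Maximum logit = 3.3 at index 0

0


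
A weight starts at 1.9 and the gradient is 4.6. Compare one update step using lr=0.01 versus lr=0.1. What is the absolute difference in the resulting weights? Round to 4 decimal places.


With lr=0.01: w_new = 1.9 - 0.01 * 4.6 = 1.854
With lr=0.1: w_new = 1.9 - 0.1 * 4.6 = 1.44
Absolute difference = |1.854 - 1.44|
= 0.4140

0.4140


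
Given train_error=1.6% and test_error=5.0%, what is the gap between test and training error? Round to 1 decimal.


Generalization gap = test_error - train_error
= 5.0 - 1.6
= 3.4%
A moderate gap.

3.4


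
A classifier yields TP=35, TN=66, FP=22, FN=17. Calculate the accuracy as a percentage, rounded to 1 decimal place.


Accuracy = (TP + TN) / (TP + TN + FP + FN) * 100
= (35 + 66) / (35 + 66 + 22 + 17)
= 101 / 140
= 0.7214
= 72.1%

72.1


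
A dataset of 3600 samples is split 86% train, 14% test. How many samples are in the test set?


Train samples = 3600 * 86% = 3096
Test samples = 3600 - 3096
= 504

504


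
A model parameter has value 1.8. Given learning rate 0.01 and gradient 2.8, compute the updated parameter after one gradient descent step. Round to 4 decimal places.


w_new = w_old - lr * gradient
= 1.8 - 0.01 * 2.8
= 1.8 - (0.028)
= 1.7720

1.7720


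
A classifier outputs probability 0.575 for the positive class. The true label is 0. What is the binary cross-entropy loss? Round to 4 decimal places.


For y=0: Loss = -log(1-p)
= -log(1 - 0.575)
= -log(0.425)
= -(-0.8557)
= 0.8557

0.8557


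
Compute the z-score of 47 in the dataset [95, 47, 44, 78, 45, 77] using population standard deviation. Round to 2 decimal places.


Mean = (95 + 47 + 44 + 78 + 45 + 77) / 6 = 64.3333
Variance = sum((x_i - mean)^2) / n = 395.8889
Std = sqrt(395.8889) = 19.897
Z = (x - mean) / std
= (47 - 64.3333) / 19.897
= -17.3333 / 19.897
= -0.87

-0.87
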